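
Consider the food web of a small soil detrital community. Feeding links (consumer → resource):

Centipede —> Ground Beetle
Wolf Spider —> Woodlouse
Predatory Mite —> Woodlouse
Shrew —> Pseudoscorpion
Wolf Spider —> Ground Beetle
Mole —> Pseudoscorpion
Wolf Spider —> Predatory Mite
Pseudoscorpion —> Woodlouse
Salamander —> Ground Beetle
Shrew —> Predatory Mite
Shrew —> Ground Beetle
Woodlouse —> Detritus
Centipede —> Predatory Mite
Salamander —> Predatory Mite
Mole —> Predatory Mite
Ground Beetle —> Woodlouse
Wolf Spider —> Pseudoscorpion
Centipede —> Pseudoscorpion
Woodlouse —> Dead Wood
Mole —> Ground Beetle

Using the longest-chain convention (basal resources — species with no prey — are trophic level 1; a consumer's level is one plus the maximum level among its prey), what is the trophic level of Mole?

Trophic level 4

Dead Wood has no prey (basal) → level 1.
Woodlouse eats Dead Wood (level 1); other prey at levels: Detritus 1 → level 2.
Predatory Mite eats Woodlouse → level 3.
Mole eats Predatory Mite (level 3); other prey at levels: Ground Beetle 3, Pseudoscorpion 3 → level 4.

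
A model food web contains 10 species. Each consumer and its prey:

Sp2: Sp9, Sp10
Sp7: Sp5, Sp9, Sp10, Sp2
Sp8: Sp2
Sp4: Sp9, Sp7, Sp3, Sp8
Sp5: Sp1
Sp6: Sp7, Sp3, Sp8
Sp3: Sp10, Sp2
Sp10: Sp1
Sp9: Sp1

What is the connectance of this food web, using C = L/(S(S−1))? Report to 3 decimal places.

The web has S = 10 species and L = 19 feeding links.
C = L / (S(S−1)) = 19 / 90 = 0.2111 ≈ 0.211.

C = 0.211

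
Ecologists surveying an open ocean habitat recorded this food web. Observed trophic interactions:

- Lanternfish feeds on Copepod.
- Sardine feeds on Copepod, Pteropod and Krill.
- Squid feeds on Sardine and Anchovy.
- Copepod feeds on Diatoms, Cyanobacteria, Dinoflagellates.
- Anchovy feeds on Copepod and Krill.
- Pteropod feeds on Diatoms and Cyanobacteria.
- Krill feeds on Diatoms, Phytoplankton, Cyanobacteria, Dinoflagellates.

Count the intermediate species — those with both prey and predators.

5

Intermediate species (has both prey and predators): Copepod, Pteropod, Krill, Anchovy, Sardine.
Count: 5.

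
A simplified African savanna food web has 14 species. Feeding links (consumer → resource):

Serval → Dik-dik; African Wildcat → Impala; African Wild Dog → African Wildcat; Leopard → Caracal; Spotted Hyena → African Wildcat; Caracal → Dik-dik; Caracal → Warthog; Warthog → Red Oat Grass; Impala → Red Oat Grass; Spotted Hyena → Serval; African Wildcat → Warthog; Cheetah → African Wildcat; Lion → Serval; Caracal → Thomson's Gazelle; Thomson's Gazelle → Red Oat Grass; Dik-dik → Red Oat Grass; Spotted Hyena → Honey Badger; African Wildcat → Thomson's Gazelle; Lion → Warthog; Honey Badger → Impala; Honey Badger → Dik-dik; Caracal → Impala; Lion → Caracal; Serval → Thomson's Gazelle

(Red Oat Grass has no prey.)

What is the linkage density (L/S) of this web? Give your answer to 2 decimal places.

L/S = 1.71

There are L = 24 links among S = 14 species.
L/S = 24/14 = 1.7143 ≈ 1.71.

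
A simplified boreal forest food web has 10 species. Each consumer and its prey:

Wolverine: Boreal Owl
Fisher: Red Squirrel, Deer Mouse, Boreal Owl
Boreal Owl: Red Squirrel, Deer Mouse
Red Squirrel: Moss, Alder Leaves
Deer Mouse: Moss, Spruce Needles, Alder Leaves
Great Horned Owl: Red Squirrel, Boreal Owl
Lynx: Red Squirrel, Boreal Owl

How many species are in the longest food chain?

One longest chain: Moss → Red Squirrel → Boreal Owl → Wolverine.
It has 4 species and 3 links.

4 species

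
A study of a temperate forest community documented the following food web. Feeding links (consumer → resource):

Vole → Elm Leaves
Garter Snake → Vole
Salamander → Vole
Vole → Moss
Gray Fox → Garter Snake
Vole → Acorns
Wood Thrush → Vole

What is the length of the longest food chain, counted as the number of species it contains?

4 species

One longest chain: Acorns → Vole → Garter Snake → Gray Fox.
It has 4 species and 3 links.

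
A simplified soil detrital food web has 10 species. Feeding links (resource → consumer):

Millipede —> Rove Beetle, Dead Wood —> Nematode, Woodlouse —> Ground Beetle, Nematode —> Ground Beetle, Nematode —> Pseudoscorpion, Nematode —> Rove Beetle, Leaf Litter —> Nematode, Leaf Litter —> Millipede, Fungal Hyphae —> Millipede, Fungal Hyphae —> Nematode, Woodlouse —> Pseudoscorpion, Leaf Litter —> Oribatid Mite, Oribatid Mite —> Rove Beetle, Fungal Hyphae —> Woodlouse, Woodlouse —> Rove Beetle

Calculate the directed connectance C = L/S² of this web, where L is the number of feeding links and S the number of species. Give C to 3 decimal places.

C = 0.150

The web has S = 10 species and L = 15 feeding links.
C = L / S² = 15 / 100 = 0.1500 ≈ 0.150.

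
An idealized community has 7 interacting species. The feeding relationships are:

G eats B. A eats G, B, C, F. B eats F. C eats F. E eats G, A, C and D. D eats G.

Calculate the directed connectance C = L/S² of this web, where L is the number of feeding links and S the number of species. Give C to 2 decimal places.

The web has S = 7 species and L = 12 feeding links.
C = L / S² = 12 / 49 = 0.2449 ≈ 0.24.

C = 0.24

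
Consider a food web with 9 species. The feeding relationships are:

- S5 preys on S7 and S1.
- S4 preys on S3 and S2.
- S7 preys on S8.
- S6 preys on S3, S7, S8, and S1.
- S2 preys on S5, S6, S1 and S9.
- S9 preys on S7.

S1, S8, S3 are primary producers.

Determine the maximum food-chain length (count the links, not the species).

4 links

One longest chain: S8 → S7 → S9 → S2 → S4.
It has 5 species and 4 links.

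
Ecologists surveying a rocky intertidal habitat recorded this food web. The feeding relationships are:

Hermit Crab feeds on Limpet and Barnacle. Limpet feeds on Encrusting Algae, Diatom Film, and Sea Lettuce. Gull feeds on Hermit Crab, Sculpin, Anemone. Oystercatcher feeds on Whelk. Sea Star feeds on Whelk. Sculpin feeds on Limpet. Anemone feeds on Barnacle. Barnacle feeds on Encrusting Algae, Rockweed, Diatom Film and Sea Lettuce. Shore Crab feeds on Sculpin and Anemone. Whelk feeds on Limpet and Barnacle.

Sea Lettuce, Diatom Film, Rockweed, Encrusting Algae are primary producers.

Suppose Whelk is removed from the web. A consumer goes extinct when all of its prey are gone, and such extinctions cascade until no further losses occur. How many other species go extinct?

Remove Whelk.
Round 1: Oystercatcher (all prey gone), Sea Star (all prey gone) → extinct.
No further losses. Total secondary extinctions: 2.

2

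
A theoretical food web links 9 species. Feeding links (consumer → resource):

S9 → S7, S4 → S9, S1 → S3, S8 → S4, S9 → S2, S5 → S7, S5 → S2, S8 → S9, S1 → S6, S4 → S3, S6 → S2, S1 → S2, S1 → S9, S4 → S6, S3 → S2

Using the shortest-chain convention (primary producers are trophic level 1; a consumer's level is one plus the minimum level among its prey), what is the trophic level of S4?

S2 is a producer → level 1.
S3 eats S2 → level 2.
S4 eats S3 → level 3.
No prey of S4 is below level 2, so 3 is the minimum.

Trophic level 3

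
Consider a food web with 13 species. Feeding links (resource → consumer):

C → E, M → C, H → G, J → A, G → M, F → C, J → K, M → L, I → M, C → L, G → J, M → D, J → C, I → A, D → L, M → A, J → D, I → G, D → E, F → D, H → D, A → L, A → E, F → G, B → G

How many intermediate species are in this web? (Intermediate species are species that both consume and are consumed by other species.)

6

Intermediate species (has both prey and predators): G, J, M, C, D, A.
Count: 6.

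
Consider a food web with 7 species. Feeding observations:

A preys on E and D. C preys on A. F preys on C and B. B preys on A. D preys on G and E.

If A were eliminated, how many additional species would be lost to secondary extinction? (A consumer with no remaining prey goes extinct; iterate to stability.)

3

Remove A.
Round 1: C (all prey gone), B (all prey gone) → extinct.
Round 2: F (all prey gone) → extinct.
No further losses. Total secondary extinctions: 3.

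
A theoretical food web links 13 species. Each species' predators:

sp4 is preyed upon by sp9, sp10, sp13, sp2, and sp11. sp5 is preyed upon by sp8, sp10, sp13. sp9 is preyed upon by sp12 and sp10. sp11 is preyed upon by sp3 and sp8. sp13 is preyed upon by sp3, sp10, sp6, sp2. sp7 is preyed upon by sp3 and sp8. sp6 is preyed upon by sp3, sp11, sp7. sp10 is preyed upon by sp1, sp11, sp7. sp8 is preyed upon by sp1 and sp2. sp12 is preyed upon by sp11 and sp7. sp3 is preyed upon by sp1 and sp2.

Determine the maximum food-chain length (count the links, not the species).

5 links

One longest chain: sp4 → sp13 → sp6 → sp7 → sp3 → sp1.
It has 6 species and 5 links.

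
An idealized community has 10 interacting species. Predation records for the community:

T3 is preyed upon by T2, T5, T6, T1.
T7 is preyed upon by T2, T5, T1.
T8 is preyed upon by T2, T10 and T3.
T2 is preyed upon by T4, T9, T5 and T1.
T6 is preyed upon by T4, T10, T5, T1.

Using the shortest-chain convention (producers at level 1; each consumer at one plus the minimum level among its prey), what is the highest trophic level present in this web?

Producers (level 1): T7, T8.
Following each consumer down to its lowest-level prey: T7 → T2 → T4 (levels 1 through 3).
All prey of T4 (T2 2, T6 3) are at level 2 or above, so T4 is at level 1 + 2 = 3.
Every consumer has at least one prey at level 2 or below, so none exceeds level 3.

3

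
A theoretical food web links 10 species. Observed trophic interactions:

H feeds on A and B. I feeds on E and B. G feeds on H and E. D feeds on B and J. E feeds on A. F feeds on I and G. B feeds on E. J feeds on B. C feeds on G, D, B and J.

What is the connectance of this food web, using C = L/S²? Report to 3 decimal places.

C = 0.170

The web has S = 10 species and L = 17 feeding links.
C = L / S² = 17 / 100 = 0.1700 ≈ 0.170.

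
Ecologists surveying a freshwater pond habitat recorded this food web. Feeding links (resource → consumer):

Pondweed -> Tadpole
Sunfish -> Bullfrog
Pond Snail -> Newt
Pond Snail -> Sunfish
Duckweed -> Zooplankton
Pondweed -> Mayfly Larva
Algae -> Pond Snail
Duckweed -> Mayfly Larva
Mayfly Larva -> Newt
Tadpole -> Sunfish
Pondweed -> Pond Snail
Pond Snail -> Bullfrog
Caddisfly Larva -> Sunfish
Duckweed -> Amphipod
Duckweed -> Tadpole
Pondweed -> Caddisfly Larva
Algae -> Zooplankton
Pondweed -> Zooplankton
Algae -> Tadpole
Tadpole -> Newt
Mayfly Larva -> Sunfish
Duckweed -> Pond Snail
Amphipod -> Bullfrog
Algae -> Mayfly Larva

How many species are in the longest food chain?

4 species

One longest chain: Pondweed → Pond Snail → Sunfish → Bullfrog.
It has 4 species and 3 links.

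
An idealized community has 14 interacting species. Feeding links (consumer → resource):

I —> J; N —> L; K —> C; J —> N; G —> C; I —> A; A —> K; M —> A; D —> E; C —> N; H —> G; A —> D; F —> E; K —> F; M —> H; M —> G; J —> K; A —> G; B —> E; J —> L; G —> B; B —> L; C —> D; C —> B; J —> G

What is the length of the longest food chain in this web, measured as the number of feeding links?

5 links

One longest chain: L → N → C → G → A → M.
It has 6 species and 5 links.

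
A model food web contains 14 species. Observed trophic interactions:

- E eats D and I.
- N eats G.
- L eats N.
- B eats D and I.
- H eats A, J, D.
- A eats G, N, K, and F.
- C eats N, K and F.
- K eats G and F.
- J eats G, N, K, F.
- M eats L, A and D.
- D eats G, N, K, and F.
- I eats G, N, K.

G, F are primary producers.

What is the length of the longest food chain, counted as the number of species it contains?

One longest chain: G → K → D → B.
It has 4 species and 3 links.

4 species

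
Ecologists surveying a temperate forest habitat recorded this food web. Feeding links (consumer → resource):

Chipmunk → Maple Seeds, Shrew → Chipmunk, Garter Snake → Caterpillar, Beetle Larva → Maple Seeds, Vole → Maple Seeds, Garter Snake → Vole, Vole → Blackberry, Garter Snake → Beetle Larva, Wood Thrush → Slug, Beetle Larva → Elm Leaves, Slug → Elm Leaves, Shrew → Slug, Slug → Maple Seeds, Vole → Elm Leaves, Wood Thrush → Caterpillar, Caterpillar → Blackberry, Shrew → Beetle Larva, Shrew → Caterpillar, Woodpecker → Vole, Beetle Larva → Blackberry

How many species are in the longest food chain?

3 species

One longest chain: Blackberry → Caterpillar → Garter Snake.
It has 3 species and 2 links.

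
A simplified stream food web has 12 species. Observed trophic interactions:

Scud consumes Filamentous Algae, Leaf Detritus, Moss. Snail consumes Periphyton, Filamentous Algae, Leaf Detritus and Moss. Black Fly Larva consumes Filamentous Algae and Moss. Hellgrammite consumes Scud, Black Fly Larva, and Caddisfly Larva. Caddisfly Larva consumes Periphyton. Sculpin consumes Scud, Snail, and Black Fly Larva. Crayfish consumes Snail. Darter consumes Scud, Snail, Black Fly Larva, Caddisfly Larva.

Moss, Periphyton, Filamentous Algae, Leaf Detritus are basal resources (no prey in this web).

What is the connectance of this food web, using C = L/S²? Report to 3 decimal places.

C = 0.146

The web has S = 12 species and L = 21 feeding links.
C = L / S² = 21 / 144 = 0.1458 ≈ 0.146.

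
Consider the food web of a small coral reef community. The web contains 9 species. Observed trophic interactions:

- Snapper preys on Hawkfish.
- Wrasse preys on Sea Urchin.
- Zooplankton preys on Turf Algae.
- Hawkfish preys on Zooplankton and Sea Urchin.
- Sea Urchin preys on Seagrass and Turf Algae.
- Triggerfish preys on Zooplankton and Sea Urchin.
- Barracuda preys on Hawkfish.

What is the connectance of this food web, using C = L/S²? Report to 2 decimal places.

The web has S = 9 species and L = 10 feeding links.
C = L / S² = 10 / 81 = 0.1235 ≈ 0.12.

C = 0.12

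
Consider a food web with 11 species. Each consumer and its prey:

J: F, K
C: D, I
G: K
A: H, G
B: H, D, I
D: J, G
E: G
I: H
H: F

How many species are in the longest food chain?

4 species

One longest chain: F → H → I → C.
It has 4 species and 3 links.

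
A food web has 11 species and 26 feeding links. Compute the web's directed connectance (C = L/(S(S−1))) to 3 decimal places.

The web has S = 11 species and L = 26 feeding links.
C = L / (S(S−1)) = 26 / 110 = 0.2364 ≈ 0.236.

C = 0.236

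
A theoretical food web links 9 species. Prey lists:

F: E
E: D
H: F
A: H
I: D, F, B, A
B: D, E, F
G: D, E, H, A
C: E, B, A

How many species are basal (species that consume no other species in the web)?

Basal species (no prey listed): D.
Count: 1.

1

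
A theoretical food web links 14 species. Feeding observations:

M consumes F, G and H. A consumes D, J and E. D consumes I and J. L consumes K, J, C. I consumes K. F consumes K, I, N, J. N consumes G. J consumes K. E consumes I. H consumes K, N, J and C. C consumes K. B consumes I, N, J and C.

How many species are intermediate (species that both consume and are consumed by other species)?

Intermediate species (has both prey and predators): I, J, C, N, D, H, F, E.
Count: 8.

8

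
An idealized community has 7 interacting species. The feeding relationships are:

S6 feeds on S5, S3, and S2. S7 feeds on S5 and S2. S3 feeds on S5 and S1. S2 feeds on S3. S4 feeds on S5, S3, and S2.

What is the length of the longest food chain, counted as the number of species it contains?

4 species

One longest chain: S5 → S3 → S2 → S7.
It has 4 species and 3 links.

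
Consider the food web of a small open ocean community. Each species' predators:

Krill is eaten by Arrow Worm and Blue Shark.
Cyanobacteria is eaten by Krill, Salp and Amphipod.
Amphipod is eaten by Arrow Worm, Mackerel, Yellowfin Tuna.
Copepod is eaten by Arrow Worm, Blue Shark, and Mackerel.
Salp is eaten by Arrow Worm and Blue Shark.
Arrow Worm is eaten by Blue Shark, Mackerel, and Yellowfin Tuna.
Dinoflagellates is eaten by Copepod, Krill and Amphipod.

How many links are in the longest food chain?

3 links

One longest chain: Dinoflagellates → Amphipod → Arrow Worm → Yellowfin Tuna.
It has 4 species and 3 links.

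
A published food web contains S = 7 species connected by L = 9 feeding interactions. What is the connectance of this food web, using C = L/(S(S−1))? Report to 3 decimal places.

The web has S = 7 species and L = 9 feeding links.
C = L / (S(S−1)) = 9 / 42 = 0.2143 ≈ 0.214.

C = 0.214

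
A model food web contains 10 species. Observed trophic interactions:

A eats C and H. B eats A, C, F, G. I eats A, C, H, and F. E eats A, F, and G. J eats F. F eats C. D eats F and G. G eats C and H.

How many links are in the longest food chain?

One longest chain: H → A → I.
It has 3 species and 2 links.

2 links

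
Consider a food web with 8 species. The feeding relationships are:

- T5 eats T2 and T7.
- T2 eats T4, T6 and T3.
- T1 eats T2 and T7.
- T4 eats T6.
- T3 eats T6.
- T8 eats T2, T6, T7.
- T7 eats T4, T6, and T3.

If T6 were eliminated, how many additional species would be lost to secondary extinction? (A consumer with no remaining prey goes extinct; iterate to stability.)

7

Remove T6.
Round 1: T3 (all prey gone), T4 (all prey gone) → extinct.
Round 2: T7 (all prey gone), T2 (all prey gone) → extinct.
Round 3: T5 (all prey gone), T1 (all prey gone), T8 (all prey gone) → extinct.
No further losses. Total secondary extinctions: 7.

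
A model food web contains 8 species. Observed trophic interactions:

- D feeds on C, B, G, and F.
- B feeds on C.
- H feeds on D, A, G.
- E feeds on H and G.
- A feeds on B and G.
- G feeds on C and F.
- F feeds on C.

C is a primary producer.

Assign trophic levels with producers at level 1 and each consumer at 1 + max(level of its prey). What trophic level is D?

Trophic level 4

C is a producer → level 1.
F eats C → level 2.
G eats F (level 2); other prey at levels: C 1 → level 3.
D eats G (level 3); other prey at levels: C 1, F 2, B 2 → level 4.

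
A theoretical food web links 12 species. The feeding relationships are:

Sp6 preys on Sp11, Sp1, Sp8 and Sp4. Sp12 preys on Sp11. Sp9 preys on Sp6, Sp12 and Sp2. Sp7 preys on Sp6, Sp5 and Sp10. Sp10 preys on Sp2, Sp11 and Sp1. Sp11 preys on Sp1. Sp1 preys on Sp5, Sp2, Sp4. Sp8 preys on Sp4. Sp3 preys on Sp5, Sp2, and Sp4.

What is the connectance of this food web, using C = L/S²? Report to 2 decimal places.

C = 0.15

The web has S = 12 species and L = 22 feeding links.
C = L / S² = 22 / 144 = 0.1528 ≈ 0.15.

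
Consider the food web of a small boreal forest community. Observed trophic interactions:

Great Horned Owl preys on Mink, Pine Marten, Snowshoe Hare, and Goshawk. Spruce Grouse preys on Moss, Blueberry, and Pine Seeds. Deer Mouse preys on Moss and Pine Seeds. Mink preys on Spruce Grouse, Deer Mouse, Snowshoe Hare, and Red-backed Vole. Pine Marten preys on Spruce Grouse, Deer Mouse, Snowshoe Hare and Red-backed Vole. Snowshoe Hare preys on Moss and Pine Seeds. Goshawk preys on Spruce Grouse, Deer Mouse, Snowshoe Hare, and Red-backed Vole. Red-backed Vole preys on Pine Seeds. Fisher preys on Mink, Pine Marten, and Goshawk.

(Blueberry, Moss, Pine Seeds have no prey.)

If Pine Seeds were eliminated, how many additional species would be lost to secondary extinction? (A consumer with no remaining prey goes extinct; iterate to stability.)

1

Remove Pine Seeds.
Round 1: Red-backed Vole (all prey gone) → extinct.
No further losses. Total secondary extinctions: 1.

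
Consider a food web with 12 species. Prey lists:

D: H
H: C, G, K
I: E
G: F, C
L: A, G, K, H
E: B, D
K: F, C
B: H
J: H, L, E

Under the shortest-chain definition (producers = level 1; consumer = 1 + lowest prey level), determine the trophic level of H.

Trophic level 2

C is a producer → level 1.
H eats C → level 2.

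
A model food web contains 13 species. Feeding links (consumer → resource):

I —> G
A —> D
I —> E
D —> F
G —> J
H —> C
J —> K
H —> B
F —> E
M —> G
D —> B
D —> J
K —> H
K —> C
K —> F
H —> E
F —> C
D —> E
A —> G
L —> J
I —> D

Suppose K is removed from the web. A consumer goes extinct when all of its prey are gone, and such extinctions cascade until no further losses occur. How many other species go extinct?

Remove K.
Round 1: J (all prey gone) → extinct.
Round 2: G (all prey gone), L (all prey gone) → extinct.
Round 3: M (all prey gone) → extinct.
No further losses. Total secondary extinctions: 4.

4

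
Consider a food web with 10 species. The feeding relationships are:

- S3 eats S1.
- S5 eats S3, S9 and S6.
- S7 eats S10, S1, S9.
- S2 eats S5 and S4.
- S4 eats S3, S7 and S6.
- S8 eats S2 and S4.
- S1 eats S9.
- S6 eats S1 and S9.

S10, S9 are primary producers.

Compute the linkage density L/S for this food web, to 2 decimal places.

There are L = 17 links among S = 10 species.
L/S = 17/10 = 1.7000 ≈ 1.70.

L/S = 1.70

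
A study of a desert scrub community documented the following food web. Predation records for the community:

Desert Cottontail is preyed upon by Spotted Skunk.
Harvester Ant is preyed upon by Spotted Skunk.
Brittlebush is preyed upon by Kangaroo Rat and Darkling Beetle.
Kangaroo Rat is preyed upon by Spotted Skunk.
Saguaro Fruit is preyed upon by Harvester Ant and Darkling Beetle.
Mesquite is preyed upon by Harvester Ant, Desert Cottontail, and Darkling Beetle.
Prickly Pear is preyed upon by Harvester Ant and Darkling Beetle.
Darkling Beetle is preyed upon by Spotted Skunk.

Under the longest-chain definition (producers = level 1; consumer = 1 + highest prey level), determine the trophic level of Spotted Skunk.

Mesquite is a producer → level 1.
Desert Cottontail eats Mesquite → level 2.
Spotted Skunk eats Desert Cottontail (level 2); other prey at levels: Harvester Ant 2, Kangaroo Rat 2, Darkling Beetle 2 → level 3.

Trophic level 3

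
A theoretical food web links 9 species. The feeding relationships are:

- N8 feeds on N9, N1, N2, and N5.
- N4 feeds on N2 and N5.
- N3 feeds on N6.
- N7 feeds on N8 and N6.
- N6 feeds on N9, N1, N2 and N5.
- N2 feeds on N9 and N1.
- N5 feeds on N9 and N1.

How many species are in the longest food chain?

4 species

One longest chain: N9 → N2 → N6 → N7.
It has 4 species and 3 links.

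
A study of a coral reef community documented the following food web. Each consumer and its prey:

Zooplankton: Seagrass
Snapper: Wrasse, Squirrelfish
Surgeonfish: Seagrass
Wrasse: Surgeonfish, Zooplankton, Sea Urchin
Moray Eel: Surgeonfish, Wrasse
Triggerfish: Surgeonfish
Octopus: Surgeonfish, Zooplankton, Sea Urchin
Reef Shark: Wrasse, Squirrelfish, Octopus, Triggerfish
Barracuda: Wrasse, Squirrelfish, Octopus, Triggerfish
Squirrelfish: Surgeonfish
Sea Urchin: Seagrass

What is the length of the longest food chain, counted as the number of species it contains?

One longest chain: Seagrass → Surgeonfish → Wrasse → Barracuda.
It has 4 species and 3 links.

4 species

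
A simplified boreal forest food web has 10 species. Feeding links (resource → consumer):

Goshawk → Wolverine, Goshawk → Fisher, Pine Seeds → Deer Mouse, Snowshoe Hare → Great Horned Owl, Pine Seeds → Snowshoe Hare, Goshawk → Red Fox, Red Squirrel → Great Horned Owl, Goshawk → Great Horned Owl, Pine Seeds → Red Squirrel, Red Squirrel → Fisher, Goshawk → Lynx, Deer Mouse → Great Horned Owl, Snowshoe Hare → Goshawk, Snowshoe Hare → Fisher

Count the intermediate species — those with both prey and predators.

Intermediate species (has both prey and predators): Snowshoe Hare, Deer Mouse, Red Squirrel, Goshawk.
Count: 4.

4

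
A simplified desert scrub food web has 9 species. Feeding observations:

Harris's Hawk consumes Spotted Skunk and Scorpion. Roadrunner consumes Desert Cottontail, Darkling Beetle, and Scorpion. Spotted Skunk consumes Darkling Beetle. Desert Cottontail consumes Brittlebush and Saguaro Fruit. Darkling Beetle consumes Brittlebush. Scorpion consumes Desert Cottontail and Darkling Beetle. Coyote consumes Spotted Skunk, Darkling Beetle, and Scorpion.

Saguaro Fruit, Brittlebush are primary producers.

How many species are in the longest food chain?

4 species

One longest chain: Brittlebush → Darkling Beetle → Spotted Skunk → Coyote.
It has 4 species and 3 links.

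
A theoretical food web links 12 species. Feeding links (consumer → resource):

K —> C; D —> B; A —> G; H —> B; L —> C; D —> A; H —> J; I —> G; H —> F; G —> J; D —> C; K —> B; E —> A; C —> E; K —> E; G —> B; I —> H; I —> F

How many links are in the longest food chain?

5 links

One longest chain: J → G → A → E → C → D.
It has 6 species and 5 links.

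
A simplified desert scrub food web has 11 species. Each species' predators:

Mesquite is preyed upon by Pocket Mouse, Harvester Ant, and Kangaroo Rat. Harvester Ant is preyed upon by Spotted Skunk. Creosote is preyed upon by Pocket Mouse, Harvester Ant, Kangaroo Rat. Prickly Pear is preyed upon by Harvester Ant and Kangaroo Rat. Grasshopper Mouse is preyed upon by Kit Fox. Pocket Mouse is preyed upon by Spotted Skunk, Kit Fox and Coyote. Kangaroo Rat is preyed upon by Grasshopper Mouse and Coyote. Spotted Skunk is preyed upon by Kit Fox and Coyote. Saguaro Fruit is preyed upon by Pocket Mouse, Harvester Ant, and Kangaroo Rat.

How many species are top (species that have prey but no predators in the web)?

2

Top species (has prey, but nothing eats it): Kit Fox, Coyote.
Count: 2.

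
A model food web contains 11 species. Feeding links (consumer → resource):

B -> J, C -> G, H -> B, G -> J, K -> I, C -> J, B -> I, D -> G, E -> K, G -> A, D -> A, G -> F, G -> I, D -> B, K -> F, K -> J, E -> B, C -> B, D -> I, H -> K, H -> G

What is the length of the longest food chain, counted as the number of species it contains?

3 species

One longest chain: J → B → E.
It has 3 species and 2 links.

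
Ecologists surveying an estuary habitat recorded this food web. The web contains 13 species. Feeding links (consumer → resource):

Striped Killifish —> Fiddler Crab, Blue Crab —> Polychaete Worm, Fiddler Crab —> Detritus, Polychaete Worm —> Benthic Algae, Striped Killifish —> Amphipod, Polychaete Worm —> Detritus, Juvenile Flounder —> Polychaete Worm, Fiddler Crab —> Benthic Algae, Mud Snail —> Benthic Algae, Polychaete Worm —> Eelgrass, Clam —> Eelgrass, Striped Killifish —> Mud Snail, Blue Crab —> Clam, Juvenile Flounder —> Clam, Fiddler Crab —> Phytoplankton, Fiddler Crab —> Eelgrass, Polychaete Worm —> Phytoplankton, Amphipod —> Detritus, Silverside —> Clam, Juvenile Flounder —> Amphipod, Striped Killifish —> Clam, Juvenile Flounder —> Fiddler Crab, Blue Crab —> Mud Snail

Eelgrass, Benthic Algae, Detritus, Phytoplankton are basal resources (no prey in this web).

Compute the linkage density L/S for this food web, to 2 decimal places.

There are L = 23 links among S = 13 species.
L/S = 23/13 = 1.7692 ≈ 1.77.

L/S = 1.77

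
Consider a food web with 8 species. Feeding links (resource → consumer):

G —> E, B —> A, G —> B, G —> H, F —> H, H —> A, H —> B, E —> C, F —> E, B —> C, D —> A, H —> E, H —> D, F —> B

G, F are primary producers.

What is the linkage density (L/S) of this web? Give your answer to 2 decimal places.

There are L = 14 links among S = 8 species.
L/S = 14/8 = 1.7500 ≈ 1.75.

L/S = 1.75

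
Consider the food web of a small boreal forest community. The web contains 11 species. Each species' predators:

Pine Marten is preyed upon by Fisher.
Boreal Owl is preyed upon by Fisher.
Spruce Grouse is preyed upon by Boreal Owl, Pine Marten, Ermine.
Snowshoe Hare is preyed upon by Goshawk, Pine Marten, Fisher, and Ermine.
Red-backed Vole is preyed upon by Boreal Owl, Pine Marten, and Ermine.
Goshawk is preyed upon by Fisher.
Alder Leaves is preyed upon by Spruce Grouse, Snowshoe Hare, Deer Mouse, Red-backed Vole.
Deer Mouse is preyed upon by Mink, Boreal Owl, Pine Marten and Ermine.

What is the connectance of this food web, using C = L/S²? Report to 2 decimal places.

C = 0.17

The web has S = 11 species and L = 21 feeding links.
C = L / S² = 21 / 121 = 0.1736 ≈ 0.17.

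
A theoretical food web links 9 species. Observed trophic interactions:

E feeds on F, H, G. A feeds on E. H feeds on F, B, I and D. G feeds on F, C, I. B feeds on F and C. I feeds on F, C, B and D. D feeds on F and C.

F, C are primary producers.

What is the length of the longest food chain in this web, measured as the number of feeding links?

5 links

One longest chain: F → D → I → H → E → A.
It has 6 species and 5 links.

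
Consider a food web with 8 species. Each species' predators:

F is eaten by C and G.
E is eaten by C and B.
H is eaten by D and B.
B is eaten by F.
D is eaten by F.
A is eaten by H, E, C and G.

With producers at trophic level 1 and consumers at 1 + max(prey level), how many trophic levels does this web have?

5

Producers (level 1): A.
A → E → B → F → C gives C level 5.
No species has a prey at level 5, so no species reaches level 6.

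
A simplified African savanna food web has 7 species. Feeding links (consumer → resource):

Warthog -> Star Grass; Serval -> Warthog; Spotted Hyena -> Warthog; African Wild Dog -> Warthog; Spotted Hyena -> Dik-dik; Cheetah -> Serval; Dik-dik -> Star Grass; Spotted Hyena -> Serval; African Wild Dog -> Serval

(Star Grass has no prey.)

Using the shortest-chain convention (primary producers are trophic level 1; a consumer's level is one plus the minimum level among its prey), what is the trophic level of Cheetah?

Trophic level 4

Star Grass is a producer → level 1.
Warthog eats Star Grass → level 2.
Serval eats Warthog → level 3.
Cheetah eats Serval → level 4.
No prey of Cheetah is below level 3, so 4 is the minimum.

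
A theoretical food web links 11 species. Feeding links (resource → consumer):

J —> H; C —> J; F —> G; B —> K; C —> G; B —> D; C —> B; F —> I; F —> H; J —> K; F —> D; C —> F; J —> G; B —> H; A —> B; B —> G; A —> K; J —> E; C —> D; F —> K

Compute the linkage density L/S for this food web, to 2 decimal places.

L/S = 1.82

There are L = 20 links among S = 11 species.
L/S = 20/11 = 1.8182 ≈ 1.82.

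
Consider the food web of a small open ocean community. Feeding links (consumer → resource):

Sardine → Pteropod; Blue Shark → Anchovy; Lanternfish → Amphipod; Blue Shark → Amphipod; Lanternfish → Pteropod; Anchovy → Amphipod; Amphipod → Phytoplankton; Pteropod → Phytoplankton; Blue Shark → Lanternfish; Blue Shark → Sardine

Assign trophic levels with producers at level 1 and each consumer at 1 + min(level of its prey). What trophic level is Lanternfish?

Phytoplankton is a producer → level 1.
Pteropod eats Phytoplankton → level 2.
Lanternfish eats Pteropod → level 3.
No prey of Lanternfish is below level 2, so 3 is the minimum.

Trophic level 3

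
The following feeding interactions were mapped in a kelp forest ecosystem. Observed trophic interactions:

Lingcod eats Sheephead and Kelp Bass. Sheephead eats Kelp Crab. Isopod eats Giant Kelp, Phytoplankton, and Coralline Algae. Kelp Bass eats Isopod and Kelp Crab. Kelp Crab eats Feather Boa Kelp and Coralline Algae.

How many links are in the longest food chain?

One longest chain: Feather Boa Kelp → Kelp Crab → Sheephead → Lingcod.
It has 4 species and 3 links.

3 links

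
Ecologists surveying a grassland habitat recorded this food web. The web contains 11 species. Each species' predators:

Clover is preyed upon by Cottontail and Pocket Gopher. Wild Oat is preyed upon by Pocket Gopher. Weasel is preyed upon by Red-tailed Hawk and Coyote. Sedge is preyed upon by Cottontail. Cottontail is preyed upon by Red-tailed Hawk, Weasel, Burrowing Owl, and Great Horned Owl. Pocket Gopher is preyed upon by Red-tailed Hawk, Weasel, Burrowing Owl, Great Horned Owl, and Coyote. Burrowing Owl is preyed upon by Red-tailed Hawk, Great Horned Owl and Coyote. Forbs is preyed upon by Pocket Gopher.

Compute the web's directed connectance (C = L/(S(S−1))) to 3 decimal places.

C = 0.173

The web has S = 11 species and L = 19 feeding links.
C = L / (S(S−1)) = 19 / 110 = 0.1727 ≈ 0.173.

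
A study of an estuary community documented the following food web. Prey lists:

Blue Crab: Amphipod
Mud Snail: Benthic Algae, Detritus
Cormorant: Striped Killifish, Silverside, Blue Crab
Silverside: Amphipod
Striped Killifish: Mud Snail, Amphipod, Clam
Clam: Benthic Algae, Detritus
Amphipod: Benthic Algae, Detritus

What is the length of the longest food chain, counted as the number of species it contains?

4 species

One longest chain: Benthic Algae → Mud Snail → Striped Killifish → Cormorant.
It has 4 species and 3 links.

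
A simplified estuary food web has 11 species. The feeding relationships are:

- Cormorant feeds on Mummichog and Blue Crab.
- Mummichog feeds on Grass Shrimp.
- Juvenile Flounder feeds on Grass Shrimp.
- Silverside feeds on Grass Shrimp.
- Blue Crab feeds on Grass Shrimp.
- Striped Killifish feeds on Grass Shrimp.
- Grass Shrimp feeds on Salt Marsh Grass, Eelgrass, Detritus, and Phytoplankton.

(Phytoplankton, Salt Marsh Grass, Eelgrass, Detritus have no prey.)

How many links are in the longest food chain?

3 links

One longest chain: Phytoplankton → Grass Shrimp → Mummichog → Cormorant.
It has 4 species and 3 links.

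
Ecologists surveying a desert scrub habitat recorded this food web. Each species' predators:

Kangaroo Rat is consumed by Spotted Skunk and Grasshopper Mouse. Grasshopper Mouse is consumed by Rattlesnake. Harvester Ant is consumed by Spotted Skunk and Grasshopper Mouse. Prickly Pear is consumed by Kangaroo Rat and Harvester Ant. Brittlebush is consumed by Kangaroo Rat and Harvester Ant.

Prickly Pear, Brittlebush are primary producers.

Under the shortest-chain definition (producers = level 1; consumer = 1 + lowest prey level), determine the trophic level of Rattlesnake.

Trophic level 4

Prickly Pear is a producer → level 1.
Kangaroo Rat eats Prickly Pear → level 2.
Grasshopper Mouse eats Kangaroo Rat → level 3.
Rattlesnake eats Grasshopper Mouse → level 4.
No prey of Rattlesnake is below level 3, so 4 is the minimum.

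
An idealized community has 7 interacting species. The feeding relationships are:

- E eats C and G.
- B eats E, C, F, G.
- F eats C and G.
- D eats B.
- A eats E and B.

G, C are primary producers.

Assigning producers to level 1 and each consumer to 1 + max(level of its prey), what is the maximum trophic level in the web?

4

Producers (level 1): G, C.
G → F → B → A gives A level 4.
No species has a prey at level 4, so no species reaches level 5.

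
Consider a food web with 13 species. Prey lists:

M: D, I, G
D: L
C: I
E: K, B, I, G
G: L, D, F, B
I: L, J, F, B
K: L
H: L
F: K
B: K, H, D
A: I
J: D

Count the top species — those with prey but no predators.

4

Top species (has prey, but nothing eats it): E, C, A, M.
Count: 4.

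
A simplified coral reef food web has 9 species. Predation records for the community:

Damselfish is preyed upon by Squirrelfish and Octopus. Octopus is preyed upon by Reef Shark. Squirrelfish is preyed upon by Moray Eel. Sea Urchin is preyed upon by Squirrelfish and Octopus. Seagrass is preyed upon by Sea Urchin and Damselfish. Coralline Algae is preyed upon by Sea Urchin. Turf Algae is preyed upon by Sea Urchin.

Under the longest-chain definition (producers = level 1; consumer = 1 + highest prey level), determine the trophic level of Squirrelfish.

Seagrass is a producer → level 1.
Sea Urchin eats Seagrass (level 1); other prey at levels: Coralline Algae 1, Turf Algae 1 → level 2.
Squirrelfish eats Sea Urchin (level 2); other prey at levels: Damselfish 2 → level 3.

Trophic level 3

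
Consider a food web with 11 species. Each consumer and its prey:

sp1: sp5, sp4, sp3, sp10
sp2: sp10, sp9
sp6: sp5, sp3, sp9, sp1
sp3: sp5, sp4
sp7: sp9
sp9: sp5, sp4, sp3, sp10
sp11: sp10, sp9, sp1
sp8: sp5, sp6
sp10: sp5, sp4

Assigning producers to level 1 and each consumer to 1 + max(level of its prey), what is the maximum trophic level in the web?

Producers (level 1): sp5, sp4.
sp5 → sp3 → sp9 → sp6 → sp8 gives sp8 level 5.
No species has a prey at level 5, so no species reaches level 6.

5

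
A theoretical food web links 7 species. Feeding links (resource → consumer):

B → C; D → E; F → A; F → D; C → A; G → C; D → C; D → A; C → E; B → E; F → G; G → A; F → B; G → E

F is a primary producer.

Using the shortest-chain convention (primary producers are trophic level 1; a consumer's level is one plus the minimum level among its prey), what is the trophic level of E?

Trophic level 3

F is a producer → level 1.
B eats F → level 2.
E eats B → level 3.
No prey of E is below level 2, so 3 is the minimum.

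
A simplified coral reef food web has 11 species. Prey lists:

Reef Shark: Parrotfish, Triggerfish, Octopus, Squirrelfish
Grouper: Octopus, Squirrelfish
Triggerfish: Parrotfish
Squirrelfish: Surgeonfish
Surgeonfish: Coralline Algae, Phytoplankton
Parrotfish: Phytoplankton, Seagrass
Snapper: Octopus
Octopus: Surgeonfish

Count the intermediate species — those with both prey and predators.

5

Intermediate species (has both prey and predators): Surgeonfish, Parrotfish, Triggerfish, Octopus, Squirrelfish.
Count: 5.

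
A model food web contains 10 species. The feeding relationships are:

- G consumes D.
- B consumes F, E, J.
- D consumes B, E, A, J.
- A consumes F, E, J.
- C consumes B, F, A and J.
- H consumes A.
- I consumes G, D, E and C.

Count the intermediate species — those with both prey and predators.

Intermediate species (has both prey and predators): A, B, C, D, G.
Count: 5.

5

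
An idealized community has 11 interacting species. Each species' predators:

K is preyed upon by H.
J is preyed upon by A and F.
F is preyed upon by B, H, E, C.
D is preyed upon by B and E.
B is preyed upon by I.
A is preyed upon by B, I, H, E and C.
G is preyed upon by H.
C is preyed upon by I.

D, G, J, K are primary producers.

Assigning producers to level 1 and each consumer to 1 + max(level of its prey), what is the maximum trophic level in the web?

Producers (level 1): D, G, J, K.
J → F → C → I gives I level 4.
No species has a prey at level 4, so no species reaches level 5.

4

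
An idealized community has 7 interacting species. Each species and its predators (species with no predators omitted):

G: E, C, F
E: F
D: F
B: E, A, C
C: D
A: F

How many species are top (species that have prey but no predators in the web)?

1

Top species (has prey, but nothing eats it): F.
Count: 1.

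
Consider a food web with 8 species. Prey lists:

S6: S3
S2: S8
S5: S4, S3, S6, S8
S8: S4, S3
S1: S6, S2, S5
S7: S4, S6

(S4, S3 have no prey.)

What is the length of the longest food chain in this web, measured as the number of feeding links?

3 links

One longest chain: S4 → S8 → S2 → S1.
It has 4 species and 3 links.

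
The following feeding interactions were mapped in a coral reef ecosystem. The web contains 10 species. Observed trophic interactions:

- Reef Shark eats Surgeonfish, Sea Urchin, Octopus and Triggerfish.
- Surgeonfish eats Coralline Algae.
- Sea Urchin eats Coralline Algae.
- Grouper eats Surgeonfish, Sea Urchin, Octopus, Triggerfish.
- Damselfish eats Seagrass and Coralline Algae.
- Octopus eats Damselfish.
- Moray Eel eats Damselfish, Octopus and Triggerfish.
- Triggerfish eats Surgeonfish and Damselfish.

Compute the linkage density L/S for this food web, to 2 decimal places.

L/S = 1.80

There are L = 18 links among S = 10 species.
L/S = 18/10 = 1.8000 ≈ 1.80.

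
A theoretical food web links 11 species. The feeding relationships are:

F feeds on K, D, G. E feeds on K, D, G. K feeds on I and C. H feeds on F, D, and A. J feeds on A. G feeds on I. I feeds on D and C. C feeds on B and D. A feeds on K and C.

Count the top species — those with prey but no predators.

3

Top species (has prey, but nothing eats it): E, J, H.
Count: 3.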